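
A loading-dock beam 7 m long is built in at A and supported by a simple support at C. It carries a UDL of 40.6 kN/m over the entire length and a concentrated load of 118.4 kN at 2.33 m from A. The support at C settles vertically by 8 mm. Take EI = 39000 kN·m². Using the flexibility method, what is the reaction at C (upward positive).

Release the roller at C. Primary structure: cantilever fixed at A.
Downward deflection at the released point C due to the loads:
  UDL 40.6: wL⁴/(8EI) = 12185/EI
  point load 118.4 at a = 2.33: Pa²(3L − a)/(6EI) = 2000/EI
  δ_0 = 14185/EI
Flexibility coefficient — unit upward force at C: δ_{CC} = L³/(3EI) = 114.3/EI.
With EI = 39000 kN·m²: δ_0 = 0.36372 m and δ_{CC} = 0.002932 m/kN.
Compatibility — the beam at C must follow the support down by 0.008 m: δ_0 − R_C·δ_{CC} = 0.008, so R_C = (0.36372 − 0.008)/0.002932 = 121.3 kN.

R_C = 121.3 kN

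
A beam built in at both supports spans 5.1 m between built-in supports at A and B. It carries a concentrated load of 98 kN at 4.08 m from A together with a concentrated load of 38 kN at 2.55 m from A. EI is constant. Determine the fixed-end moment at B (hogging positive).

Release both end moments; the primary structure is a simply-supported span AB with redundants M_A and M_B.
Simple-span end rotations at A and B under the given loads:
  at A: point load 98 at a = 4.08: Pab(L + b)/(6LEI) = 81.57/EI
  at B: point load 98 at a = 4.08: Pab(L + a)/(6LEI) = 122.4/EI
  at A: point load 38 at a = 2.55: Pab(L + b)/(6LEI) = 61.77/EI
  at B: point load 38 at a = 2.55: Pab(L + a)/(6LEI) = 61.77/EI
  θ_A0 = 143.3/EI,  θ_B0 = 184.1/EI
Flexibility coefficients: a unit moment at one end gives L/(3EI) there and L/(6EI) at the far end, so f₁₁ = f₂₂ = 1.7/EI and f₁₂ = f₂₁ = 0.85/EI.
Compatibility — zero rotation at each built-in end:
  1.7 M_A + 0.85 M_B = 143.3
  0.85 M_A + 1.7 M_B = 184.1
Solving the pair gives M_A = 40.22 kN·m and M_B = 88.2 kN·m (hogging).

M_B = 88.2 kN·m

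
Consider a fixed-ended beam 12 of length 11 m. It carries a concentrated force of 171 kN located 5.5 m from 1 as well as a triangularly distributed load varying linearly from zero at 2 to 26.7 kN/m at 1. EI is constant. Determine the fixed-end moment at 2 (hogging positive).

M_2 = 342.8 kN·m

Take the two fixed-end moments M_1, M_2 as redundants; the released structure is the simple span 12.
On the primary (simply-supported) span, the end slopes from the loading are:
  at 1: point load 171 at a = 5.5: Pab(L + b)/(6LEI) = 1293/EI
  at 2: point load 171 at a = 5.5: Pab(L + a)/(6LEI) = 1293/EI
  at 1: triangular load, peak 26.7: w₀L³/(45EI) = 789.7/EI
  at 2: triangular load, peak 26.7: 7w₀L³/(360EI) = 691/EI
  θ_10 = 2083/EI,  θ_20 = 1984/EI
Flexibility coefficients: a unit moment at one end gives L/(3EI) there and L/(6EI) at the far end, so f₁₁ = f₂₂ = 3.667/EI and f₁₂ = f₂₁ = 1.833/EI.
Compatibility — zero rotation at each built-in end:
  3.667 M_1 + 1.833 M_2 = 2083
  1.833 M_1 + 3.667 M_2 = 1984
Solving the pair gives M_1 = 396.7 kN·m and M_2 = 342.8 kN·m (hogging).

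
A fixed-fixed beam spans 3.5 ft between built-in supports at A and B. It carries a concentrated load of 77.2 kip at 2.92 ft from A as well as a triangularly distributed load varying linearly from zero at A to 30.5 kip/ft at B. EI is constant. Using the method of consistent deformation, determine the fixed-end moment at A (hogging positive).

M_A = 18.64 kip·ft

Take the two fixed-end moments M_A, M_B as redundants; the released structure is the simple span AB.
End rotations of the released simple span under the applied load (×1/EI):
  at A: point load 77.2 at a = 2.92: Pab(L + b)/(6LEI) = 25.4/EI
  at B: point load 77.2 at a = 2.92: Pab(L + a)/(6LEI) = 39.97/EI
  at A: triangular load, peak 30.5: 7w₀L³/(360EI) = 25.43/EI
  at B: triangular load, peak 30.5: w₀L³/(45EI) = 29.06/EI
  θ_A0 = 50.83/EI,  θ_B0 = 69.03/EI
Flexibility coefficients: a unit moment at one end gives L/(3EI) there and L/(6EI) at the far end, so f₁₁ = f₂₂ = 1.167/EI and f₁₂ = f₂₁ = 0.5833/EI.
Compatibility — zero rotation at each built-in end:
  1.167 M_A + 0.5833 M_B = 50.83
  0.5833 M_A + 1.167 M_B = 69.03
Solving the pair gives M_A = 18.64 kip·ft and M_B = 49.85 kip·ft (hogging).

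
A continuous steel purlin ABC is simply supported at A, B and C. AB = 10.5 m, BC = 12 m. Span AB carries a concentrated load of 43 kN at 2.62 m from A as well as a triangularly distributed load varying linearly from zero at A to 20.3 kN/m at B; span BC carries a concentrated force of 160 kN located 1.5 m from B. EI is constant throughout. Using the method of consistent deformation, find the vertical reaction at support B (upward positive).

Insert a hinge at B; M_B is the redundant, and each span becomes simply supported.
Discontinuity in slope at B on the released structure — sum the simple-span end rotations:
  span AB: point load 43 at a = 2.62: Pab(L + a)/(6LEI) = 184.9/EI
  span AB: triangular load, peak 20.3: w₀L³/(45EI) = 522.2/EI
  span BC: point load 160 at a = 1.5: Pab(L + b)/(6LEI) = 787.5/EI
  relative rotation θ_0 = (707.1 + 787.5)/EI = 1495/EI
A unit hogging moment at B produces rotation L₁/(3EI) + L₂/(3EI) = 7.5/EI.
Compatibility: M_B·(L₁+L₂)/(3EI) = θ_0, giving M_B = 199.3 kN·m (hogging).
Span AB, ΣM about A with M_B applied at B: R_B^{AB}·10.5 = 858.7 + 199.3, so R_B^{AB} = 100.8 kN and R_A = 149.6 − 100.8 = 48.82 kN.
Span BC, ΣM about C: R_B^{BC}·12 = 1680 + 199.3, so R_B^{BC} = 156.6 kN and R_C = 160 − 156.6 = 3.393 kN.
R_B = 100.8 + 156.6 = 257.4 kN.

R_B = 257.4 kN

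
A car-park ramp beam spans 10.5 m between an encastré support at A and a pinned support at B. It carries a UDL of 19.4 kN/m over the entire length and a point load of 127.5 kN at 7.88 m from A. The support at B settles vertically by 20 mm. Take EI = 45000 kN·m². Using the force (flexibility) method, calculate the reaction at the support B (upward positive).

Take the reaction at B as the redundant and release it; the primary structure is a cantilever fixed at A.
Free-end deflection of the primary structure under the applied loading (downward +):
  UDL 19.4: wL⁴/(8EI) = 29476/EI
  point load 127.5 at a = 7.88: Pa²(3L − a)/(6EI) = 31167/EI
  δ_0 = 60643/EI
Flexibility coefficient — unit upward force at B: δ_{BB} = L³/(3EI) = 385.9/EI.
With EI = 45000 kN·m²: δ_0 = 1.3476 m and δ_{BB} = 0.008575 m/kN.
Compatibility — the beam at B must follow the support down by 0.02 m: δ_0 − R_B·δ_{BB} = 0.02, so R_B = (1.3476 − 0.02)/0.008575 = 154.8 kN.

R_B = 154.8 kN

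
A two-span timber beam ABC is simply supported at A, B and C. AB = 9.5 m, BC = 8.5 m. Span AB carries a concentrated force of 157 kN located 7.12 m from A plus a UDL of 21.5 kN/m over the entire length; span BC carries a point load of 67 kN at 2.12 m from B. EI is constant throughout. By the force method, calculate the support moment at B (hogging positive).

M_B = 301.4 kN·m

Take M_B as the redundant. Released structure: two simple spans AB and BC with a hinge at B.
Discontinuity in slope at B on the released structure — sum the simple-span end rotations:
  span AB: point load 157 at a = 7.12: Pab(L + a)/(6LEI) = 775.7/EI
  span AB: UDL 21.5: wL³/(24EI) = 768.1/EI
  span BC: point load 67 at a = 2.12: Pab(L + b)/(6LEI) = 264.4/EI
  relative rotation θ_0 = (1544 + 264.4)/EI = 1808/EI
A unit hogging moment at B produces rotation L₁/(3EI) + L₂/(3EI) = 6/EI.
Slope continuity at B: θ_0 = M_B·6/EI, so M_B = 1808/6 = 301.4 kN·m (hogging).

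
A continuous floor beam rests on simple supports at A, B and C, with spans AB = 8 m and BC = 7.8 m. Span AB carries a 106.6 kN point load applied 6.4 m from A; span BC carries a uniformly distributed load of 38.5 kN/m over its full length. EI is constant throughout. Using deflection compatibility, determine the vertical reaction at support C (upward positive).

Insert a hinge at B; M_B is the redundant, and each span becomes simply supported.
End slopes at the hinge B, treating each span as simply supported:
  span AB: point load 106.6 at a = 6.4: Pab(L + a)/(6LEI) = 327.5/EI
  span BC: UDL 38.5: wL³/(24EI) = 761.3/EI
  relative rotation θ_0 = (327.5 + 761.3)/EI = 1089/EI
A unit hogging moment at B produces rotation L₁/(3EI) + L₂/(3EI) = 5.267/EI.
Compatibility: M_B·(L₁+L₂)/(3EI) = θ_0, giving M_B = 206.7 kN·m (hogging).
Span BC, ΣM about C: R_B^{BC}·7.8 = 1171 + 206.7, so R_B^{BC} = 176.7 kN and R_C = 300.3 − 176.7 = 123.6 kN.

R_C = 123.6 kN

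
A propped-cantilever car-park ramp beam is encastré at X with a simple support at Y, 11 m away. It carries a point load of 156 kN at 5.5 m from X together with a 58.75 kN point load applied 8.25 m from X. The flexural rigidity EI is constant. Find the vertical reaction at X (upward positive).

Remove the prop at Y; the released (primary) structure is a cantilever built in at X.
Free-end deflection of the primary structure under the applied loading (downward +):
  point load 156 at a = 5.5: Pa²(3L − a)/(6EI) = 21629/EI
  point load 58.75 at a = 8.25: Pa²(3L − a)/(6EI) = 16495/EI
  δ_0 = 38123/EI
Tip deflection under a unit load at Y: L³/(3EI) = 443.7/EI.
The prop prevents deflection at Y: R_Y = δ_0/δ_{YY} = 38123/443.7 = 85.93 kN.
Vertical equilibrium: R_X = ΣP − R_Y = 214.8 − 85.93 = 128.8 kN.

R_X = 128.8 kN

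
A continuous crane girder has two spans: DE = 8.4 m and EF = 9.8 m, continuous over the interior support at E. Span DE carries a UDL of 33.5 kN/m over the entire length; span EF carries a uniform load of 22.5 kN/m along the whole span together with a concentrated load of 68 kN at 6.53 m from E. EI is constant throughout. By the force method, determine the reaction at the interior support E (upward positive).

Take M_E as the redundant. Released structure: two simple spans DE and EF with a hinge at E.
Discontinuity in slope at E on the released structure — sum the simple-span end rotations:
  span DE: UDL 33.5: wL³/(24EI) = 827.3/EI
  span EF: UDL 22.5: wL³/(24EI) = 882.4/EI
  span EF: point load 68 at a = 6.53: Pab(L + b)/(6LEI) = 322.8/EI
  relative rotation θ_0 = (827.3 + 1205)/EI = 2032/EI
A unit hogging moment at E produces rotation L₁/(3EI) + L₂/(3EI) = 6.067/EI.
Slope continuity at E: θ_0 = M_E·6.067/EI, so M_E = 2032/6.067 = 335 kN·m (hogging).
Span DE, ΣM about D with M_E applied at E: R_E^{DE}·8.4 = 1182 + 335, so R_E^{DE} = 180.6 kN and R_D = 281.4 − 180.6 = 100.8 kN.
Span EF, ΣM about F: R_E^{EF}·9.8 = 1303 + 335, so R_E^{EF} = 167.1 kN and R_F = 288.5 − 167.1 = 121.4 kN.
R_E = 180.6 + 167.1 = 347.7 kN.

R_E = 347.7 kN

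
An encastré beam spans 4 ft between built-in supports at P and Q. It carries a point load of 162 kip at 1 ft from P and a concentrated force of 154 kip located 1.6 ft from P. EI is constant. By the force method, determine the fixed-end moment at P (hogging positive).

M_P = 179.8 kip·ft

Take the two fixed-end moments M_P, M_Q as redundants; the released structure is the simple span PQ.
End rotations of the released simple span under the applied load (×1/EI):
  at P: point load 162 at a = 1: Pab(L + b)/(6LEI) = 141.8/EI
  at Q: point load 162 at a = 1: Pab(L + a)/(6LEI) = 101.2/EI
  at P: point load 154 at a = 1.6: Pab(L + b)/(6LEI) = 157.7/EI
  at Q: point load 154 at a = 1.6: Pab(L + a)/(6LEI) = 138/EI
  θ_P0 = 299.4/EI,  θ_Q0 = 239.2/EI
Flexibility coefficients: a unit moment at one end gives L/(3EI) there and L/(6EI) at the far end, so f₁₁ = f₂₂ = 1.333/EI and f₁₂ = f₂₁ = 0.6667/EI.
Compatibility — zero rotation at each built-in end:
  1.333 M_P + 0.6667 M_Q = 299.4
  0.6667 M_P + 1.333 M_Q = 239.2
Solving the pair gives M_P = 179.8 kip·ft and M_Q = 89.51 kip·ft (hogging).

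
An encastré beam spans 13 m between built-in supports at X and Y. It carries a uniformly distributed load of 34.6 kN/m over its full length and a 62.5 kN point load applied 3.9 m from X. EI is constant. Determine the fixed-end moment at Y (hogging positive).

Release both end moments; the primary structure is a simply-supported span XY with redundants M_X and M_Y.
End rotations of the released simple span under the applied load (×1/EI):
  at X: UDL 34.6: wL³/(24EI) = 3167/EI
  at Y: UDL 34.6: wL³/(24EI) = 3167/EI
  at X: point load 62.5 at a = 3.9: Pab(L + b)/(6LEI) = 628.5/EI
  at Y: point load 62.5 at a = 3.9: Pab(L + a)/(6LEI) = 480.6/EI
  θ_X0 = 3796/EI,  θ_Y0 = 3648/EI
Flexibility coefficients: a unit moment at one end gives L/(3EI) there and L/(6EI) at the far end, so f₁₁ = f₂₂ = 4.333/EI and f₁₂ = f₂₁ = 2.167/EI.
Compatibility — zero rotation at each built-in end:
  4.333 M_X + 2.167 M_Y = 3796
  2.167 M_X + 4.333 M_Y = 3648
Solving the pair gives M_X = 606.7 kN·m and M_Y = 538.5 kN·m (hogging).

M_Y = 538.5 kN·m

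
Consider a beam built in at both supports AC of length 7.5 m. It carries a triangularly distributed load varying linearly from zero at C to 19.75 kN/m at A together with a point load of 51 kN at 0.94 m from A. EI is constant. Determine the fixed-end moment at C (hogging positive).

M_C = 42.29 kN·m

Take the two fixed-end moments M_A, M_C as redundants; the released structure is the simple span AC.
End rotations of the released simple span under the applied load (×1/EI):
  at A: triangular load, peak 19.75: w₀L³/(45EI) = 185.2/EI
  at C: triangular load, peak 19.75: 7w₀L³/(360EI) = 162/EI
  at A: point load 51 at a = 0.94: Pab(L + b)/(6LEI) = 98.26/EI
  at C: point load 51 at a = 0.94: Pab(L + a)/(6LEI) = 58.98/EI
  θ_A0 = 283.4/EI,  θ_C0 = 221/EI
Flexibility coefficients: a unit moment at one end gives L/(3EI) there and L/(6EI) at the far end, so f₁₁ = f₂₂ = 2.5/EI and f₁₂ = f₂₁ = 1.25/EI.
Compatibility — zero rotation at each built-in end:
  2.5 M_A + 1.25 M_C = 283.4
  1.25 M_A + 2.5 M_C = 221
Solving the pair gives M_A = 92.22 kN·m and M_C = 42.29 kN·m (hogging).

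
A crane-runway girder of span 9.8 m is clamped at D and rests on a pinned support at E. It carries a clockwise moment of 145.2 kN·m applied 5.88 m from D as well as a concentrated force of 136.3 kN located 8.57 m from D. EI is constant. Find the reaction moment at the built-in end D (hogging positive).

Take the reaction at E as the redundant and release it; the primary structure is a cantilever fixed at D.
Primary-structure tip deflection at E by superposition:
  clockwise couple 145.2 at a = 5.88: M₀a(2L − a)/(2EI) = 5857/EI
  point load 136.3 at a = 8.57: Pa²(3L − a)/(6EI) = 34753/EI
  δ_0 = 40610/EI
Flexibility coefficient — unit upward force at E: δ_{EE} = L³/(3EI) = 313.7/EI.
Compatibility at E: δ_0 − R_E·δ_{EE} = 0, so R_E = 40610/313.7 = 129.4 kN.
Moment equilibrium about D: M_D = Σ(load moments about D) − R_E·L = 1313 − 129.4×9.8 = 44.75 kN·m.

M_D = 44.75 kN·m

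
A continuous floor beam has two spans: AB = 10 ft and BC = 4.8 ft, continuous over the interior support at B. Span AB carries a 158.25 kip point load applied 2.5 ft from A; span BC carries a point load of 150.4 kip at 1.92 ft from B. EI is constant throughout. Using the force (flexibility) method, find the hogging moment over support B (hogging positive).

Release continuity at B by inserting a hinge; the redundant is the internal moment M_B. The primary structure is two simply-supported spans AB and BC.
End slopes at the hinge B, treating each span as simply supported:
  span AB: point load 158.25 at a = 2.5: Pab(L + a)/(6LEI) = 618.2/EI
  span BC: point load 150.4 at a = 1.92: Pab(L + b)/(6LEI) = 221.8/EI
  relative rotation θ_0 = (618.2 + 221.8)/EI = 839.9/EI
A unit hogging moment at B produces rotation L₁/(3EI) + L₂/(3EI) = 4.933/EI.
Slope continuity at B: θ_0 = M_B·4.933/EI, so M_B = 839.9/4.933 = 170.3 kip·ft (hogging).

M_B = 170.3 kip·ft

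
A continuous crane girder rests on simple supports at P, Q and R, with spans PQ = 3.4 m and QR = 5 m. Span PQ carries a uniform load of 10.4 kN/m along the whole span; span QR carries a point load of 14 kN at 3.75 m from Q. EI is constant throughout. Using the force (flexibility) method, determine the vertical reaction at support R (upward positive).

Release continuity at Q by inserting a hinge; the redundant is the internal moment M_Q. The primary structure is two simply-supported spans PQ and QR.
Discontinuity in slope at Q on the released structure — sum the simple-span end rotations:
  span PQ: UDL 10.4: wL³/(24EI) = 17.03/EI
  span QR: point load 14 at a = 3.75: Pab(L + b)/(6LEI) = 13.67/EI
  relative rotation θ_0 = (17.03 + 13.67)/EI = 30.7/EI
A unit hogging moment at Q produces rotation L₁/(3EI) + L₂/(3EI) = 2.8/EI.
Compatibility: M_Q·(L₁+L₂)/(3EI) = θ_0, giving M_Q = 10.97 kN·m (hogging).
Span QR, ΣM about R: R_Q^{QR}·5 = 17.5 + 10.97, so R_Q^{QR} = 5.693 kN and R_R = 14 − 5.693 = 8.307 kN.

R_R = 8.307 kN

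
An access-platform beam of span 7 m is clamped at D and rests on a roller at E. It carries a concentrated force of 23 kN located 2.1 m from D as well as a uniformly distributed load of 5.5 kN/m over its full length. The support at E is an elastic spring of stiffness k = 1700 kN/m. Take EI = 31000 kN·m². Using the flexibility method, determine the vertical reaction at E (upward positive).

R_E = 14.86 kN

Release the roller at E. Primary structure: cantilever fixed at D.
Downward deflection at the released point E due to the loads:
  point load 23 at a = 2.1: Pa²(3L − a)/(6EI) = 319.5/EI
  UDL 5.5: wL⁴/(8EI) = 1651/EI
  δ_0 = 1970/EI
Tip deflection under a unit load at E: L³/(3EI) = 114.3/EI.
With EI = 31000 kN·m²: δ_0 = 0.063555 m and δ_{EE} = 0.003688 m/kN.
Compatibility — the spring shortens by R_E/k under the reaction it provides: δ_0 − R_E·δ_{EE} = R_E/k. With 1/k = 0.000588 m/kN, R_E = δ_0 / (δ_{EE} + 1/k) = 0.063555 / (0.003688 + 0.000588) = 14.86 kN.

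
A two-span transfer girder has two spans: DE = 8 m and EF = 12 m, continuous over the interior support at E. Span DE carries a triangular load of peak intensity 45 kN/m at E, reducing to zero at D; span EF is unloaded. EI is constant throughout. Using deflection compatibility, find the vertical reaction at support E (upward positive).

Insert a hinge at E; M_E is the redundant, and each span becomes simply supported.
Discontinuity in slope at E on the released structure — sum the simple-span end rotations:
  span DE: triangular load, peak 45: w₀L³/(45EI) = 512/EI
  relative rotation θ_0 = (512 + 0)/EI = 512/EI
A unit hogging moment at E produces rotation L₁/(3EI) + L₂/(3EI) = 6.667/EI.
Slope continuity at E: θ_0 = M_E·6.667/EI, so M_E = 512/6.667 = 76.8 kN·m (hogging).
Span DE, ΣM about D with M_E applied at E: R_E^{DE}·8 = 960 + 76.8, so R_E^{DE} = 129.6 kN and R_D = 180 − 129.6 = 50.4 kN.
Span EF, ΣM about F: R_E^{EF}·12 = 0 + 76.8, so R_E^{EF} = 6.4 kN and R_F = 0 − 6.4 = -6.4 kN.
R_E = 129.6 + 6.4 = 136 kN.

R_E = 136 kN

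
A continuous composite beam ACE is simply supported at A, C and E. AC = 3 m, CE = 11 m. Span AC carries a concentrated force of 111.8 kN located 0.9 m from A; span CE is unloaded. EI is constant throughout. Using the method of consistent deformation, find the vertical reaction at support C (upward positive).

Insert a hinge at C; M_C is the redundant, and each span becomes simply supported.
Discontinuity in slope at C on the released structure — sum the simple-span end rotations:
  span AC: point load 111.8 at a = 0.9: Pab(L + a)/(6LEI) = 45.78/EI
  relative rotation θ_0 = (45.78 + 0)/EI = 45.78/EI
A unit hogging moment at C produces rotation L₁/(3EI) + L₂/(3EI) = 4.667/EI.
Slope continuity at C: θ_0 = M_C·4.667/EI, so M_C = 45.78/4.667 = 9.81 kN·m (hogging).
Span AC, ΣM about A with M_C applied at C: R_C^{AC}·3 = 100.6 + 9.81, so R_C^{AC} = 36.81 kN and R_A = 111.8 − 36.81 = 74.99 kN.
Span CE, ΣM about E: R_C^{CE}·11 = 0 + 9.81, so R_C^{CE} = 0.8919 kN and R_E = 0 − 0.8919 = -0.8919 kN.
R_C = 36.81 + 0.8919 = 37.7 kN.

R_C = 37.7 kN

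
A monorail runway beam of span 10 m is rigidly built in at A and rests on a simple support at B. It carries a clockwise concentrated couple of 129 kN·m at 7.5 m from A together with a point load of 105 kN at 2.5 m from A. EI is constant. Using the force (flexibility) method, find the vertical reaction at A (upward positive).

R_A = 77.84 kN

Take the reaction at B as the redundant and release it; the primary structure is a cantilever fixed at A.
Downward deflection at the released point B due to the loads:
  clockwise couple 129 at a = 7.5: M₀a(2L − a)/(2EI) = 6047/EI
  point load 105 at a = 2.5: Pa²(3L − a)/(6EI) = 3008/EI
  δ_0 = 9055/EI
Tip deflection under a unit load at B: L³/(3EI) = 333.3/EI.
The prop prevents deflection at B: R_B = δ_0/δ_{BB} = 9055/333.3 = 27.16 kN.
Vertical equilibrium: R_A = ΣP − R_B = 105 − 27.16 = 77.84 kN.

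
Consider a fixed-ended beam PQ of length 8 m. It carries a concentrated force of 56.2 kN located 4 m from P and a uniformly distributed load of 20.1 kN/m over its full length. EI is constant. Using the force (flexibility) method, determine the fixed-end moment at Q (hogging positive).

Take the two fixed-end moments M_P, M_Q as redundants; the released structure is the simple span PQ.
Simple-span end rotations at P and Q under the given loads:
  at P: point load 56.2 at a = 4: Pab(L + b)/(6LEI) = 224.8/EI
  at Q: point load 56.2 at a = 4: Pab(L + a)/(6LEI) = 224.8/EI
  at P: UDL 20.1: wL³/(24EI) = 428.8/EI
  at Q: UDL 20.1: wL³/(24EI) = 428.8/EI
  θ_P0 = 653.6/EI,  θ_Q0 = 653.6/EI
Flexibility coefficients: a unit moment at one end gives L/(3EI) there and L/(6EI) at the far end, so f₁₁ = f₂₂ = 2.667/EI and f₁₂ = f₂₁ = 1.333/EI.
Compatibility — zero rotation at each built-in end:
  2.667 M_P + 1.333 M_Q = 653.6
  1.333 M_P + 2.667 M_Q = 653.6
Solving the pair gives M_P = 163.4 kN·m and M_Q = 163.4 kN·m (hogging).

M_Q = 163.4 kN·m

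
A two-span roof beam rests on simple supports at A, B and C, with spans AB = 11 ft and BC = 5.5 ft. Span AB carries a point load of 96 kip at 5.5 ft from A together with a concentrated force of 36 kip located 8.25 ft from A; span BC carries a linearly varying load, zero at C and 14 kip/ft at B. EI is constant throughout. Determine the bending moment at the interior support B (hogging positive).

M_B = 184.7 kip·ft

Insert a hinge at B; M_B is the redundant, and each span becomes simply supported.
End slopes at the hinge B, treating each span as simply supported:
  span AB: point load 96 at a = 5.5: Pab(L + a)/(6LEI) = 726/EI
  span AB: point load 36 at a = 8.25: Pab(L + a)/(6LEI) = 238.2/EI
  span BC: triangular load, peak 14: w₀L³/(45EI) = 51.76/EI
  relative rotation θ_0 = (964.2 + 51.76)/EI = 1016/EI
A unit hogging moment at B produces rotation L₁/(3EI) + L₂/(3EI) = 5.5/EI.
Compatibility: M_B·(L₁+L₂)/(3EI) = θ_0, giving M_B = 184.7 kip·ft (hogging).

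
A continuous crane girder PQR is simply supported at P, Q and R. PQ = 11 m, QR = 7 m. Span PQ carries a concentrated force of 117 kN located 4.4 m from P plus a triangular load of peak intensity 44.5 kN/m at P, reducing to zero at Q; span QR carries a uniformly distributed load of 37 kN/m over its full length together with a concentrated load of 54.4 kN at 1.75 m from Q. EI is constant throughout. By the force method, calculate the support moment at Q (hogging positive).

M_Q = 436.5 kN·m

Insert a hinge at Q; M_Q is the redundant, and each span becomes simply supported.
End slopes at the hinge Q, treating each span as simply supported:
  span PQ: point load 117 at a = 4.4: Pab(L + a)/(6LEI) = 792.8/EI
  span PQ: triangular load, peak 44.5: 7w₀L³/(360EI) = 1152/EI
  span QR: UDL 37: wL³/(24EI) = 528.8/EI
  span QR: point load 54.4 at a = 1.75: Pab(L + b)/(6LEI) = 145.8/EI
  relative rotation θ_0 = (1944 + 674.6)/EI = 2619/EI
A unit hogging moment at Q produces rotation L₁/(3EI) + L₂/(3EI) = 6/EI.
Slope continuity at Q: θ_0 = M_Q·6/EI, so M_Q = 2619/6 = 436.5 kN·m (hogging).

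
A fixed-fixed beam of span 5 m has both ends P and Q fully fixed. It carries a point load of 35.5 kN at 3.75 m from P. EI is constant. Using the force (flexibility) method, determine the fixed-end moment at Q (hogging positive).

Release both end moments; the primary structure is a simply-supported span PQ with redundants M_P and M_Q.
Simple-span end rotations at P and Q under the given loads:
  at P: point load 35.5 at a = 3.75: Pab(L + b)/(6LEI) = 34.67/EI
  at Q: point load 35.5 at a = 3.75: Pab(L + a)/(6LEI) = 48.54/EI
  θ_P0 = 34.67/EI,  θ_Q0 = 48.54/EI
Flexibility coefficients: a unit moment at one end gives L/(3EI) there and L/(6EI) at the far end, so f₁₁ = f₂₂ = 1.667/EI and f₁₂ = f₂₁ = 0.8333/EI.
Compatibility — zero rotation at each built-in end:
  1.667 M_P + 0.8333 M_Q = 34.67
  0.8333 M_P + 1.667 M_Q = 48.54
Solving the pair gives M_P = 8.32 kN·m and M_Q = 24.96 kN·m (hogging).

M_Q = 24.96 kN·m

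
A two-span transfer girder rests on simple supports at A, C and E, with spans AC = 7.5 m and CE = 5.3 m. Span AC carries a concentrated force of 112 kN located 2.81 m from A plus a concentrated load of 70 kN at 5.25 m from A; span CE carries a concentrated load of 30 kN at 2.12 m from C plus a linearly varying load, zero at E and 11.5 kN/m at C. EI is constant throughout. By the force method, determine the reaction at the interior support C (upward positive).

R_C = 179.4 kN

Release continuity at C by inserting a hinge; the redundant is the internal moment M_C. The primary structure is two simply-supported spans AC and CE.
End slopes at the hinge C, treating each span as simply supported:
  span AC: point load 112 at a = 2.81: Pab(L + a)/(6LEI) = 338.2/EI
  span AC: point load 70 at a = 5.25: Pab(L + a)/(6LEI) = 234.3/EI
  span CE: point load 30 at a = 2.12: Pab(L + b)/(6LEI) = 53.93/EI
  span CE: triangular load, peak 11.5: w₀L³/(45EI) = 38.05/EI
  relative rotation θ_0 = (572.5 + 91.98)/EI = 664.4/EI
A unit hogging moment at C produces rotation L₁/(3EI) + L₂/(3EI) = 4.267/EI.
Slope continuity at C: θ_0 = M_C·4.267/EI, so M_C = 664.4/4.267 = 155.7 kN·m (hogging).
Span AC, ΣM about A with M_C applied at C: R_C^{AC}·7.5 = 682.2 + 155.7, so R_C^{AC} = 111.7 kN and R_A = 182 − 111.7 = 70.27 kN.
Span CE, ΣM about E: R_C^{CE}·5.3 = 203.1 + 155.7, so R_C^{CE} = 67.7 kN and R_E = 60.48 − 67.7 = -7.224 kN.
R_C = 111.7 + 67.7 = 179.4 kN.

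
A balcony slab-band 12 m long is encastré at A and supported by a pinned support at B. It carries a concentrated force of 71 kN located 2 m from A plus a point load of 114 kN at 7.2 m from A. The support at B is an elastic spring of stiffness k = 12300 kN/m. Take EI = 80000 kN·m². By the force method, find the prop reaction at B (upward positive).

R_B = 51.46 kN

Choose R_B as the redundant. The primary structure is the cantilever fixed at A.
Deflection at B on the released cantilever, summing each load's contribution:
  point load 71 at a = 2: Pa²(3L − a)/(6EI) = 1609/EI
  point load 114 at a = 7.2: Pa²(3L − a)/(6EI) = 28367/EI
  δ_0 = 29976/EI
Flexibility coefficient — unit upward force at B: δ_{BB} = L³/(3EI) = 576/EI.
With EI = 80000 kN·m²: δ_0 = 0.3747 m and δ_{BB} = 0.0072 m/kN.
Compatibility — the spring shortens by R_B/k under the reaction it provides: δ_0 − R_B·δ_{BB} = R_B/k. With 1/k = 0.000081 m/kN, R_B = δ_0 / (δ_{BB} + 1/k) = 0.3747 / (0.0072 + 0.000081) = 51.46 kN.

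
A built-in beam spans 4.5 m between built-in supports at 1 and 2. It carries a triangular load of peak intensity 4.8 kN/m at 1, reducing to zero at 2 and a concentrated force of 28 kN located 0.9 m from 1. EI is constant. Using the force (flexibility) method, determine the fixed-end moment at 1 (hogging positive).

Take the two fixed-end moments M_1, M_2 as redundants; the released structure is the simple span 12.
End rotations of the released simple span under the applied load (×1/EI):
  at 1: triangular load, peak 4.8: w₀L³/(45EI) = 9.72/EI
  at 2: triangular load, peak 4.8: 7w₀L³/(360EI) = 8.505/EI
  at 1: point load 28 at a = 0.9: Pab(L + b)/(6LEI) = 27.22/EI
  at 2: point load 28 at a = 0.9: Pab(L + a)/(6LEI) = 18.14/EI
  θ_10 = 36.94/EI,  θ_20 = 26.65/EI
Flexibility coefficients: a unit moment at one end gives L/(3EI) there and L/(6EI) at the far end, so f₁₁ = f₂₂ = 1.5/EI and f₁₂ = f₂₁ = 0.75/EI.
Compatibility — zero rotation at each built-in end:
  1.5 M_1 + 0.75 M_2 = 36.94
  0.75 M_1 + 1.5 M_2 = 26.65
Solving the pair gives M_1 = 20.99 kN·m and M_2 = 7.272 kN·m (hogging).

M_1 = 20.99 kN·m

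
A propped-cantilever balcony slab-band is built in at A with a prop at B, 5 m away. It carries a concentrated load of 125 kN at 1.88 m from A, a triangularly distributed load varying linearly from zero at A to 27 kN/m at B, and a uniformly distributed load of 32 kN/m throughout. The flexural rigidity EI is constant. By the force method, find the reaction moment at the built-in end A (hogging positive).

Choose R_B as the redundant. The primary structure is the cantilever fixed at A.
Deflection at B on the released cantilever, summing each load's contribution:
  point load 125 at a = 1.88: Pa²(3L − a)/(6EI) = 966.1/EI
  triangular load, peak 27 at the free end: 11w₀L⁴/(120EI) = 1547/EI
  UDL 32: wL⁴/(8EI) = 2500/EI
  δ_0 = 5013/EI
Tip deflection under a unit load at B: L³/(3EI) = 41.67/EI.
Compatibility at B: δ_0 − R_B·δ_{BB} = 0, so R_B = 5013/41.67 = 120.3 kN.
Moment equilibrium about A: M_A = Σ(load moments about A) − R_B·L = 860 − 120.3×5 = 258.4 kN·m.

M_A = 258.4 kN·m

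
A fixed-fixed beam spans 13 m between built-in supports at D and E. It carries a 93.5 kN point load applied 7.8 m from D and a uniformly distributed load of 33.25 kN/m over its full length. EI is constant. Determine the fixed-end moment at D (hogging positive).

M_D = 585 kN·m

Release both end moments; the primary structure is a simply-supported span DE with redundants M_D and M_E.
On the primary (simply-supported) span, the end slopes from the loading are:
  at D: point load 93.5 at a = 7.8: Pab(L + b)/(6LEI) = 884.9/EI
  at E: point load 93.5 at a = 7.8: Pab(L + a)/(6LEI) = 1011/EI
  at D: UDL 33.25: wL³/(24EI) = 3044/EI
  at E: UDL 33.25: wL³/(24EI) = 3044/EI
  θ_D0 = 3929/EI,  θ_E0 = 4055/EI
Flexibility coefficients: a unit moment at one end gives L/(3EI) there and L/(6EI) at the far end, so f₁₁ = f₂₂ = 4.333/EI and f₁₂ = f₂₁ = 2.167/EI.
Compatibility — zero rotation at each built-in end:
  4.333 M_D + 2.167 M_E = 3929
  2.167 M_D + 4.333 M_E = 4055
Solving the pair gives M_D = 585 kN·m and M_E = 643.3 kN·m (hogging).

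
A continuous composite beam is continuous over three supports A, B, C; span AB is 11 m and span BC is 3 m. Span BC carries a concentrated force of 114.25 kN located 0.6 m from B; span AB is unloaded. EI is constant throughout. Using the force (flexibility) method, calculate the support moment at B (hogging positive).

M_B = 10.58 kN·m

Take M_B as the redundant. Released structure: two simple spans AB and BC with a hinge at B.
Rotations at B on the released spans (each span's end-slope, ×1/EI):
  span BC: point load 114.25 at a = 0.6: Pab(L + b)/(6LEI) = 49.36/EI
  relative rotation θ_0 = (0 + 49.36)/EI = 49.36/EI
A unit hogging moment at B produces rotation L₁/(3EI) + L₂/(3EI) = 4.667/EI.
Slope continuity at B: θ_0 = M_B·4.667/EI, so M_B = 49.36/4.667 = 10.58 kN·m (hogging).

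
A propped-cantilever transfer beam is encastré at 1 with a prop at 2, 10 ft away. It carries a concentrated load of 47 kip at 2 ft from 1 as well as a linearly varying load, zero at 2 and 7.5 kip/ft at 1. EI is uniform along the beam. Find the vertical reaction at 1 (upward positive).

R_1 = 74.37 kip

Take the reaction at 2 as the redundant and release it; the primary structure is a cantilever fixed at 1.
Deflection at 2 on the released cantilever, summing each load's contribution:
  point load 47 at a = 2: Pa²(3L − a)/(6EI) = 877.3/EI
  triangular load, peak 7.5 at the fixed end: w₀L⁴/(30EI) = 2500/EI
  δ_0 = 3377/EI
Tip deflection under a unit load at 2: L³/(3EI) = 333.3/EI.
The prop prevents deflection at 2: R_2 = δ_0/δ_{22} = 3377/333.3 = 10.13 kip.
Vertical equilibrium: R_1 = ΣP − R_2 = 84.5 − 10.13 = 74.37 kip.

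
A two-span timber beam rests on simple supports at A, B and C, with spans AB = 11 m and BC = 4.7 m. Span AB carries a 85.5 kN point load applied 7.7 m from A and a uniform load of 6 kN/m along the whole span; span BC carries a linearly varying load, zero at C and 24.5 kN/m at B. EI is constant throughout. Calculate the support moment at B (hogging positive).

Release continuity at B by inserting a hinge; the redundant is the internal moment M_B. The primary structure is two simply-supported spans AB and BC.
Rotations at B on the released spans (each span's end-slope, ×1/EI):
  span AB: point load 85.5 at a = 7.7: Pab(L + a)/(6LEI) = 615.6/EI
  span AB: UDL 6: wL³/(24EI) = 332.8/EI
  span BC: triangular load, peak 24.5: w₀L³/(45EI) = 56.53/EI
  relative rotation θ_0 = (948.3 + 56.53)/EI = 1005/EI
A unit hogging moment at B produces rotation L₁/(3EI) + L₂/(3EI) = 5.233/EI.
Slope continuity at B: θ_0 = M_B·5.233/EI, so M_B = 1005/5.233 = 192 kN·m (hogging).

M_B = 192 kN·m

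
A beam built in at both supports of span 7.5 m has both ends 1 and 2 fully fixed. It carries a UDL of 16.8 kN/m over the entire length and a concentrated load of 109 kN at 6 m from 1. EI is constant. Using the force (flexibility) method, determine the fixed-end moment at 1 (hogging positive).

M_1 = 104.9 kN·m

Release both end moments; the primary structure is a simply-supported span 12 with redundants M_1 and M_2.
End rotations of the released simple span under the applied load (×1/EI):
  at 1: UDL 16.8: wL³/(24EI) = 295.3/EI
  at 2: UDL 16.8: wL³/(24EI) = 295.3/EI
  at 1: point load 109 at a = 6: Pab(L + b)/(6LEI) = 196.2/EI
  at 2: point load 109 at a = 6: Pab(L + a)/(6LEI) = 294.3/EI
  θ_10 = 491.5/EI,  θ_20 = 589.6/EI
Flexibility coefficients: a unit moment at one end gives L/(3EI) there and L/(6EI) at the far end, so f₁₁ = f₂₂ = 2.5/EI and f₁₂ = f₂₁ = 1.25/EI.
Compatibility — zero rotation at each built-in end:
  2.5 M_1 + 1.25 M_2 = 491.5
  1.25 M_1 + 2.5 M_2 = 589.6
Solving the pair gives M_1 = 104.9 kN·m and M_2 = 183.4 kN·m (hogging).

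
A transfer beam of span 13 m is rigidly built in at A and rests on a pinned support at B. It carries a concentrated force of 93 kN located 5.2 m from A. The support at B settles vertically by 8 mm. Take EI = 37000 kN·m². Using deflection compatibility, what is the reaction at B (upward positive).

R_B = 18.94 kN

Remove the prop at B; the released (primary) structure is a cantilever built in at A.
Free-end deflection of the primary structure under the applied loading (downward +):
  point load 93 at a = 5.2: Pa²(3L − a)/(6EI) = 14166/EI
Flexibility coefficient — unit upward force at B: δ_{BB} = L³/(3EI) = 732.3/EI.
With EI = 37000 kN·m²: δ_0 = 0.38287 m and δ_{BB} = 0.019793 m/kN.
Compatibility — the beam at B must follow the support down by 0.008 m: δ_0 − R_B·δ_{BB} = 0.008, so R_B = (0.38287 − 0.008)/0.019793 = 18.94 kN.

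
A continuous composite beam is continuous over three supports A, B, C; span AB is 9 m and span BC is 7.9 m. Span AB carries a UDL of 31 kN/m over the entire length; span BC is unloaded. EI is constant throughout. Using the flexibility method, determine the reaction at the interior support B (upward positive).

R_B = 179.2 kN

Take M_B as the redundant. Released structure: two simple spans AB and BC with a hinge at B.
Rotations at B on the released spans (each span's end-slope, ×1/EI):
  span AB: UDL 31: wL³/(24EI) = 941.6/EI
  relative rotation θ_0 = (941.6 + 0)/EI = 941.6/EI
A unit hogging moment at B produces rotation L₁/(3EI) + L₂/(3EI) = 5.633/EI.
Slope continuity at B: θ_0 = M_B·5.633/EI, so M_B = 941.6/5.633 = 167.2 kN·m (hogging).
Span AB, ΣM about A with M_B applied at B: R_B^{AB}·9 = 1256 + 167.2, so R_B^{AB} = 158.1 kN and R_A = 279 − 158.1 = 120.9 kN.
Span BC, ΣM about C: R_B^{BC}·7.9 = 0 + 167.2, so R_B^{BC} = 21.16 kN and R_C = 0 − 21.16 = -21.16 kN.
R_B = 158.1 + 21.16 = 179.2 kN.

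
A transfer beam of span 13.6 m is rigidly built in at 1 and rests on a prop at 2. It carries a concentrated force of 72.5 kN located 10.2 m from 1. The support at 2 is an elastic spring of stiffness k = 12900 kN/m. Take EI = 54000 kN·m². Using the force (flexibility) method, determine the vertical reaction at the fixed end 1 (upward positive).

Release the roller at 2. Primary structure: cantilever fixed at 1.
Deflection at 2 on the released cantilever, summing each load's contribution:
  point load 72.5 at a = 10.2: Pa²(3L − a)/(6EI) = 38469/EI
Flexibility coefficient — unit upward force at 2: δ_{22} = L³/(3EI) = 838.5/EI.
With EI = 54000 kN·m²: δ_0 = 0.71239 m and δ_{22} = 0.015528 m/kN.
Compatibility — the spring shortens by R_2/k under the reaction it provides: δ_0 − R_2·δ_{22} = R_2/k. With 1/k = 0.000078 m/kN, R_2 = δ_0 / (δ_{22} + 1/k) = 0.71239 / (0.015528 + 0.000078) = 45.65 kN.
Vertical equilibrium: R_1 = ΣP − R_2 = 72.5 − 45.65 = 26.85 kN.

R_1 = 26.85 kN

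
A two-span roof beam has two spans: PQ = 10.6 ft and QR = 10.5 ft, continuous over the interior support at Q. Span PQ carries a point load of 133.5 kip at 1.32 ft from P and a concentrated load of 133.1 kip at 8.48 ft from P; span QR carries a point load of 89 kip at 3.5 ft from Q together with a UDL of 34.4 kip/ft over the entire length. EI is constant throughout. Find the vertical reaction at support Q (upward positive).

R_Q = 451.7 kip

Release continuity at Q by inserting a hinge; the redundant is the internal moment M_Q. The primary structure is two simply-supported spans PQ and QR.
Discontinuity in slope at Q on the released structure — sum the simple-span end rotations:
  span PQ: point load 133.5 at a = 1.32: Pab(L + a)/(6LEI) = 306.5/EI
  span PQ: point load 133.1 at a = 8.48: Pab(L + a)/(6LEI) = 717.8/EI
  span QR: point load 89 at a = 3.5: Pab(L + b)/(6LEI) = 605.7/EI
  span QR: UDL 34.4: wL³/(24EI) = 1659/EI
  relative rotation θ_0 = (1024 + 2265)/EI = 3289/EI
A unit hogging moment at Q produces rotation L₁/(3EI) + L₂/(3EI) = 7.033/EI.
Compatibility: M_Q·(L₁+L₂)/(3EI) = θ_0, giving M_Q = 467.7 kip·ft (hogging).
Span PQ, ΣM about P with M_Q applied at Q: R_Q^{PQ}·10.6 = 1305 + 467.7, so R_Q^{PQ} = 167.2 kip and R_P = 266.6 − 167.2 = 99.38 kip.
Span QR, ΣM about R: R_Q^{QR}·10.5 = 2519 + 467.7, so R_Q^{QR} = 284.5 kip and R_R = 450.2 − 284.5 = 165.7 kip.
R_Q = 167.2 + 284.5 = 451.7 kip.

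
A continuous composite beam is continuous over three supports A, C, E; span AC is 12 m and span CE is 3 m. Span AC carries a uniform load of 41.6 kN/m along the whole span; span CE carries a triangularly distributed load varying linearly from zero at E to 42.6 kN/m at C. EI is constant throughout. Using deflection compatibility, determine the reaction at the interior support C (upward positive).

R_C = 543.9 kN

Take M_C as the redundant. Released structure: two simple spans AC and CE with a hinge at C.
Rotations at C on the released spans (each span's end-slope, ×1/EI):
  span AC: UDL 41.6: wL³/(24EI) = 2995/EI
  span CE: triangular load, peak 42.6: w₀L³/(45EI) = 25.56/EI
  relative rotation θ_0 = (2995 + 25.56)/EI = 3021/EI
A unit hogging moment at C produces rotation L₁/(3EI) + L₂/(3EI) = 5/EI.
Compatibility: M_C·(L₁+L₂)/(3EI) = θ_0, giving M_C = 604.2 kN·m (hogging).
Span AC, ΣM about A with M_C applied at C: R_C^{AC}·12 = 2995 + 604.2, so R_C^{AC} = 299.9 kN and R_A = 499.2 − 299.9 = 199.3 kN.
Span CE, ΣM about E: R_C^{CE}·3 = 127.8 + 604.2, so R_C^{CE} = 244 kN and R_E = 63.9 − 244 = -180.1 kN.
R_C = 299.9 + 244 = 543.9 kN.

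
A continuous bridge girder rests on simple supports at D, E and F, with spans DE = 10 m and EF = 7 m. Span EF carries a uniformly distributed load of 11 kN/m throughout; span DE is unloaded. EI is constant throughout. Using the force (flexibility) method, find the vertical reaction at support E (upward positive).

R_E = 45.24 kN

Take M_E as the redundant. Released structure: two simple spans DE and EF with a hinge at E.
Discontinuity in slope at E on the released structure — sum the simple-span end rotations:
  span EF: UDL 11: wL³/(24EI) = 157.2/EI
  relative rotation θ_0 = (0 + 157.2)/EI = 157.2/EI
A unit hogging moment at E produces rotation L₁/(3EI) + L₂/(3EI) = 5.667/EI.
Compatibility: M_E·(L₁+L₂)/(3EI) = θ_0, giving M_E = 27.74 kN·m (hogging).
Span DE, ΣM about D with M_E applied at E: R_E^{DE}·10 = 0 + 27.74, so R_E^{DE} = 2.774 kN and R_D = 0 − 2.774 = -2.774 kN.
Span EF, ΣM about F: R_E^{EF}·7 = 269.5 + 27.74, so R_E^{EF} = 42.46 kN and R_F = 77 − 42.46 = 34.54 kN.
R_E = 2.774 + 42.46 = 45.24 kN.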